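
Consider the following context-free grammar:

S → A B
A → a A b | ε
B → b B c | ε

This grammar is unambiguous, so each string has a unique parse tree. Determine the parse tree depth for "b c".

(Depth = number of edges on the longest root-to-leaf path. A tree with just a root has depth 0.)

3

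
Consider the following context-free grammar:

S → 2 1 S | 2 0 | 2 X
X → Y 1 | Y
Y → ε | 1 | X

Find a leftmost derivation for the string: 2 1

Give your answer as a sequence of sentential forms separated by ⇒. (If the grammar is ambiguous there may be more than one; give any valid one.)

S ⇒ 2 X ⇒ 2 Y 1 ⇒ 2 1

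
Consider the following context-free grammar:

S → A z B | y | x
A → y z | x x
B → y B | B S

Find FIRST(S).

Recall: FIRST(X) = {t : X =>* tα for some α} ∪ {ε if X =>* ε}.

We compute FIRST(S) using the standard algorithm.
FIRST(A) = {x, y}
FIRST(B) = {y}
FIRST(S) = {x, y}
Therefore, FIRST(S) = {x, y}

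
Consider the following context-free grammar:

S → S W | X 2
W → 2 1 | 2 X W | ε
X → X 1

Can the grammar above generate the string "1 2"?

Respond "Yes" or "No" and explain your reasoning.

No - no valid derivation exists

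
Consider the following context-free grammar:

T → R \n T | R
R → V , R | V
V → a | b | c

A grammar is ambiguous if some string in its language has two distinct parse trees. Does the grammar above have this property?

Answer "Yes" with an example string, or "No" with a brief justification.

No - the grammar is unambiguous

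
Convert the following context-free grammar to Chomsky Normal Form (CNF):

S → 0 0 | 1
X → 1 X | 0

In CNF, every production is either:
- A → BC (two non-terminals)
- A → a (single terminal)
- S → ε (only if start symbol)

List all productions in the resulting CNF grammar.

T0 → 0; S → 1; T1 → 1; X → 0; S → T0 T0; X → T1 X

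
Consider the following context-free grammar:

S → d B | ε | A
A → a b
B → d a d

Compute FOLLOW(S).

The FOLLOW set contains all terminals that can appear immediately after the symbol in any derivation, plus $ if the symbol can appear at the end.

We compute FOLLOW(S) using the standard algorithm.
FOLLOW(S) starts with {$}.
FIRST(A) = {a}
FIRST(B) = {d}
FIRST(S) = {a, d, ε}
FOLLOW(A) = {$}
FOLLOW(B) = {$}
FOLLOW(S) = {$}
Therefore, FOLLOW(S) = {$}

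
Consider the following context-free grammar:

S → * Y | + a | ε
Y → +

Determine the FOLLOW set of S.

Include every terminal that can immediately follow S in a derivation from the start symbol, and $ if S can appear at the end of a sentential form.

We compute FOLLOW(S) using the standard algorithm.
FOLLOW(S) starts with {$}.
FIRST(S) = {*, +, ε}
FIRST(Y) = {+}
FOLLOW(S) = {$}
FOLLOW(Y) = {$}
Therefore, FOLLOW(S) = {$}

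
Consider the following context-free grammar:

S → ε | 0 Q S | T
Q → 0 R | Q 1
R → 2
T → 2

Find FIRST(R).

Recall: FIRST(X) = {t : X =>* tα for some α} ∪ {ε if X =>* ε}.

We compute FIRST(R) using the standard algorithm.
FIRST(Q) = {0}
FIRST(R) = {2}
FIRST(S) = {0, 2, ε}
FIRST(T) = {2}
Therefore, FIRST(R) = {2}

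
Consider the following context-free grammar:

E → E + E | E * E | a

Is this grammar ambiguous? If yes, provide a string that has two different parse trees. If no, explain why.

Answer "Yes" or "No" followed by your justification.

Yes - the string 'a + a + a + a' has two distinct leftmost derivations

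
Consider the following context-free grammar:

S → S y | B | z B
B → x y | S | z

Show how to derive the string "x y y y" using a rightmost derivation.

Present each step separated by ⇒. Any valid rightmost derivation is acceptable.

S ⇒ S y ⇒ S y y ⇒ B y y ⇒ x y y y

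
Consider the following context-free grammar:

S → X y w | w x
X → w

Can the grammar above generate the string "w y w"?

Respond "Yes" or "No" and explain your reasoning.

Yes - a valid derivation exists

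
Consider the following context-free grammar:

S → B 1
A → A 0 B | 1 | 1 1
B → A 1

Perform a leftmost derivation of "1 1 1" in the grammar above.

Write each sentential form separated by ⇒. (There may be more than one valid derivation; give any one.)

S ⇒ B 1 ⇒ A 1 1 ⇒ 1 1 1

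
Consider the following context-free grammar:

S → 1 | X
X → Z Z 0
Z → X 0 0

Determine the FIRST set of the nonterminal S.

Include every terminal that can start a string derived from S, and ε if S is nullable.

We compute FIRST(S) using the standard algorithm.
FIRST(S) = {1}
FIRST(X) = {}
FIRST(Z) = {}
Therefore, FIRST(S) = {1}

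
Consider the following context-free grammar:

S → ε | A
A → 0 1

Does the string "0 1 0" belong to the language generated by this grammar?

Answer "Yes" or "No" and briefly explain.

No - no valid derivation exists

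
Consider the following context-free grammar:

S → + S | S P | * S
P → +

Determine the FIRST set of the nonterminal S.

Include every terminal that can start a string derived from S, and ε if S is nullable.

We compute FIRST(S) using the standard algorithm.
FIRST(P) = {+}
FIRST(S) = {*, +}
Therefore, FIRST(S) = {*, +}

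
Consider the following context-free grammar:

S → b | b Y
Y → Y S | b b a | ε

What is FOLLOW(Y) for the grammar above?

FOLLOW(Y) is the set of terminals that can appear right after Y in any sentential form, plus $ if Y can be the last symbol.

We compute FOLLOW(Y) using the standard algorithm.
FOLLOW(S) starts with {$}.
FIRST(S) = {b}
FIRST(Y) = {b, ε}
FOLLOW(S) = {$, b}
FOLLOW(Y) = {$, b}
Therefore, FOLLOW(Y) = {$, b}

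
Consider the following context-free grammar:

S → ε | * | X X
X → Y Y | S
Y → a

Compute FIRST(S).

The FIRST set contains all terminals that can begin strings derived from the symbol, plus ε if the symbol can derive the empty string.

We compute FIRST(S) using the standard algorithm.
FIRST(S) = {*, a, ε}
FIRST(X) = {*, a, ε}
FIRST(Y) = {a}
Therefore, FIRST(S) = {*, a, ε}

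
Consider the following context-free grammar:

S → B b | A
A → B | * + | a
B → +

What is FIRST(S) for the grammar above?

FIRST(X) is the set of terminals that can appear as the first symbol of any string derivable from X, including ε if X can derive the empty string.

We compute FIRST(S) using the standard algorithm.
FIRST(A) = {*, +, a}
FIRST(B) = {+}
FIRST(S) = {*, +, a}
Therefore, FIRST(S) = {*, +, a}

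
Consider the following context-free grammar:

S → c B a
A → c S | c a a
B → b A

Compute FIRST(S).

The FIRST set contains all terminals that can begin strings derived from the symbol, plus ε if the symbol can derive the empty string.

We compute FIRST(S) using the standard algorithm.
FIRST(A) = {c}
FIRST(B) = {b}
FIRST(S) = {c}
Therefore, FIRST(S) = {c}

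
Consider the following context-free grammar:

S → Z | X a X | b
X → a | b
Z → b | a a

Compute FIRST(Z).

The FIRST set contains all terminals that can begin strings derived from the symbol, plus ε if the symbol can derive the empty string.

We compute FIRST(Z) using the standard algorithm.
FIRST(S) = {a, b}
FIRST(X) = {a, b}
FIRST(Z) = {a, b}
Therefore, FIRST(Z) = {a, b}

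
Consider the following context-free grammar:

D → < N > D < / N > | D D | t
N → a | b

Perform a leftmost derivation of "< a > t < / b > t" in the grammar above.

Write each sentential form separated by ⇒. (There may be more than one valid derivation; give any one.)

D ⇒ D D ⇒ < N > D < / N > D ⇒ < a > D < / N > D ⇒ < a > t < / N > D ⇒ < a > t < / b > D ⇒ < a > t < / b > t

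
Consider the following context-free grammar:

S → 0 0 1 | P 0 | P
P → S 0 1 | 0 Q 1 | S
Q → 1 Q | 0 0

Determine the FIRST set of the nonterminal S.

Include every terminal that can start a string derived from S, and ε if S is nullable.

We compute FIRST(S) using the standard algorithm.
FIRST(P) = {0}
FIRST(Q) = {0, 1}
FIRST(S) = {0}
Therefore, FIRST(S) = {0}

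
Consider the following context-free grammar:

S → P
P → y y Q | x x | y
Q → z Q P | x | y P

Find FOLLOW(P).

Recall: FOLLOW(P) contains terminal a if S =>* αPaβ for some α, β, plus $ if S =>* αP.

We compute FOLLOW(P) using the standard algorithm.
FOLLOW(S) starts with {$}.
FIRST(P) = {x, y}
FIRST(Q) = {x, y, z}
FIRST(S) = {x, y}
FOLLOW(P) = {$, x, y}
FOLLOW(Q) = {$, x, y}
FOLLOW(S) = {$}
Therefore, FOLLOW(P) = {$, x, y}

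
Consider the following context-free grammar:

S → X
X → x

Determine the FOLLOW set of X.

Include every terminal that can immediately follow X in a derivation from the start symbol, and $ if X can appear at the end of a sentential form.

We compute FOLLOW(X) using the standard algorithm.
FOLLOW(S) starts with {$}.
FIRST(S) = {x}
FIRST(X) = {x}
FOLLOW(S) = {$}
FOLLOW(X) = {$}
Therefore, FOLLOW(X) = {$}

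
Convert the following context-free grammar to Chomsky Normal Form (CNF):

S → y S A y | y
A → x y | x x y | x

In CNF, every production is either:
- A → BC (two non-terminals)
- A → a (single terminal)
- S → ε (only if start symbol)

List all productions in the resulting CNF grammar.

TY → y; S → y; TX → x; A → x; S → TY X0; X0 → S X1; X1 → A TY; A → TX TY; A → TX X2; X2 → TX TY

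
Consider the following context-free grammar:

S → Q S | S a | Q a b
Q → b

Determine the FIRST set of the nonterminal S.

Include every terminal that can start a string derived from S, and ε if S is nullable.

We compute FIRST(S) using the standard algorithm.
FIRST(Q) = {b}
FIRST(S) = {b}
Therefore, FIRST(S) = {b}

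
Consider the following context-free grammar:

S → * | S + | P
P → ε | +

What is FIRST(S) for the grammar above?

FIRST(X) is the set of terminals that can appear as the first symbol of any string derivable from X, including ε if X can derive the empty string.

We compute FIRST(S) using the standard algorithm.
FIRST(P) = {+, ε}
FIRST(S) = {*, +, ε}
Therefore, FIRST(S) = {*, +, ε}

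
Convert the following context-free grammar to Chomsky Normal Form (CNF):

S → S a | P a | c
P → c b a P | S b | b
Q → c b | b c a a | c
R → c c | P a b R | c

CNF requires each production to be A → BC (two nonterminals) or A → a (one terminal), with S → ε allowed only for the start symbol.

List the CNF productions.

TA → a; S → c; TC → c; TB → b; P → b; Q → c; R → c; S → S TA; S → P TA; P → TC X0; X0 → TB X1; X1 → TA P; P → S TB; Q → TC TB; Q → TB X2; X2 → TC X3; X3 → TA TA; R → TC TC; R → P X4; X4 → TA X5; X5 → TB R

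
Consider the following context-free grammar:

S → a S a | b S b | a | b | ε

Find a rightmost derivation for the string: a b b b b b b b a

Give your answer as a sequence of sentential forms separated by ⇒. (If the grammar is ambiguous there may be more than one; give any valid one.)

S ⇒ a S a ⇒ a b S b a ⇒ a b b S b b a ⇒ a b b b S b b b a ⇒ a b b b b b b b a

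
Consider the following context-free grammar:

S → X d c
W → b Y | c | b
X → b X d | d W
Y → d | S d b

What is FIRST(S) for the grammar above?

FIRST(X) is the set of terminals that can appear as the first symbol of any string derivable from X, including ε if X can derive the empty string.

We compute FIRST(S) using the standard algorithm.
FIRST(S) = {b, d}
FIRST(W) = {b, c}
FIRST(X) = {b, d}
FIRST(Y) = {b, d}
Therefore, FIRST(S) = {b, d}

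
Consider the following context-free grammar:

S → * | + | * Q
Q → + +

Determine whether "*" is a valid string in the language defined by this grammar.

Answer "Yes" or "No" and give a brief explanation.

Yes - a valid derivation exists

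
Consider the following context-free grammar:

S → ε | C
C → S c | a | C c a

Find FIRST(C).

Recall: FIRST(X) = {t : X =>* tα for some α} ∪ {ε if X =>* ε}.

We compute FIRST(C) using the standard algorithm.
FIRST(C) = {a, c}
FIRST(S) = {a, c, ε}
Therefore, FIRST(C) = {a, c}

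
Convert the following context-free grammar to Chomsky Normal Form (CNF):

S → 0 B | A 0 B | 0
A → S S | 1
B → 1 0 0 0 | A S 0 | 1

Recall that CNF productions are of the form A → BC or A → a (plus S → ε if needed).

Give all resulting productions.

T0 → 0; S → 0; A → 1; T1 → 1; B → 1; S → T0 B; S → A X0; X0 → T0 B; A → S S; B → T1 X1; X1 → T0 X2; X2 → T0 T0; B → A X3; X3 → S T0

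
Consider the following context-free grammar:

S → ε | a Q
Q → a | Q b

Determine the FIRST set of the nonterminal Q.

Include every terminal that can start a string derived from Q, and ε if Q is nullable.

We compute FIRST(Q) using the standard algorithm.
FIRST(Q) = {a}
FIRST(S) = {a, ε}
Therefore, FIRST(Q) = {a}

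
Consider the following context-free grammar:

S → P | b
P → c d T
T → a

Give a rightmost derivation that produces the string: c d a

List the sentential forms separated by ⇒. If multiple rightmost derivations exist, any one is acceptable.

S ⇒ P ⇒ c d T ⇒ c d a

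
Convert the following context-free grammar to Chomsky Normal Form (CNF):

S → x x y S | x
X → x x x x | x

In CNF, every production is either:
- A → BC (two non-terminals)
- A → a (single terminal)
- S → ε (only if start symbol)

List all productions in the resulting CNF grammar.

TX → x; TY → y; S → x; X → x; S → TX X0; X0 → TX X1; X1 → TY S; X → TX X2; X2 → TX X3; X3 → TX TX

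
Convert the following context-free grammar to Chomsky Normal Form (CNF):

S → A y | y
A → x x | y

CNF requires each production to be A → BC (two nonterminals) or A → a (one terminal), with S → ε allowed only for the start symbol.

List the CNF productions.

TY → y; S → y; TX → x; A → y; S → A TY; A → TX TX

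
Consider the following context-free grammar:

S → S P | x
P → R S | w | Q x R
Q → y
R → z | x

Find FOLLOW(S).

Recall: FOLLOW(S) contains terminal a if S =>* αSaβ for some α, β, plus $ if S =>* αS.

We compute FOLLOW(S) using the standard algorithm.
FOLLOW(S) starts with {$}.
FIRST(P) = {w, x, y, z}
FIRST(Q) = {y}
FIRST(R) = {x, z}
FIRST(S) = {x}
FOLLOW(P) = {$, w, x, y, z}
FOLLOW(Q) = {x}
FOLLOW(R) = {$, w, x, y, z}
FOLLOW(S) = {$, w, x, y, z}
Therefore, FOLLOW(S) = {$, w, x, y, z}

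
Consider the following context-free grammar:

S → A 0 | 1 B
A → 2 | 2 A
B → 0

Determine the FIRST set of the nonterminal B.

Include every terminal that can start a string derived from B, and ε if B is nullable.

We compute FIRST(B) using the standard algorithm.
FIRST(A) = {2}
FIRST(B) = {0}
FIRST(S) = {1, 2}
Therefore, FIRST(B) = {0}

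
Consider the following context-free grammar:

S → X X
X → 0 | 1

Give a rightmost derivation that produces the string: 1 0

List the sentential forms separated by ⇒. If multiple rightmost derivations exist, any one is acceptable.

S ⇒ X X ⇒ X 0 ⇒ 1 0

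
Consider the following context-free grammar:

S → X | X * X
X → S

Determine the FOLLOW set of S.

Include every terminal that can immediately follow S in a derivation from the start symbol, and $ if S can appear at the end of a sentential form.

We compute FOLLOW(S) using the standard algorithm.
FOLLOW(S) starts with {$}.
FIRST(S) = {}
FIRST(X) = {}
FOLLOW(S) = {$, *}
FOLLOW(X) = {$, *}
Therefore, FOLLOW(S) = {$, *}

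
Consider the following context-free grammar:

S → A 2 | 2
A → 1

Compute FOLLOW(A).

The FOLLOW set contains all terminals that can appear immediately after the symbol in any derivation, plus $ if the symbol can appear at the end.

We compute FOLLOW(A) using the standard algorithm.
FOLLOW(S) starts with {$}.
FIRST(A) = {1}
FIRST(S) = {1, 2}
FOLLOW(A) = {2}
FOLLOW(S) = {$}
Therefore, FOLLOW(A) = {2}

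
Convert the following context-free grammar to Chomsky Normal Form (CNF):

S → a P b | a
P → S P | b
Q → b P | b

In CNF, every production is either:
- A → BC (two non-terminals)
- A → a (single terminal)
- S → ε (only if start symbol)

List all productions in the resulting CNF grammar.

TA → a; TB → b; S → a; P → b; Q → b; S → TA X0; X0 → P TB; P → S P; Q → TB P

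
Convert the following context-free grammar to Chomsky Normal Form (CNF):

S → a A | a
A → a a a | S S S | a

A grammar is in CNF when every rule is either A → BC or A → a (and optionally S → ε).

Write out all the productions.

TA → a; S → a; A → a; S → TA A; A → TA X0; X0 → TA TA; A → S X1; X1 → S S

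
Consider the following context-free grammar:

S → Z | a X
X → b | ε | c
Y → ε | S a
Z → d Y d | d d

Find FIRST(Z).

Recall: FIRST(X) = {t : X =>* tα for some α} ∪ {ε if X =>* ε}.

We compute FIRST(Z) using the standard algorithm.
FIRST(S) = {a, d}
FIRST(X) = {b, c, ε}
FIRST(Y) = {a, d, ε}
FIRST(Z) = {d}
Therefore, FIRST(Z) = {d}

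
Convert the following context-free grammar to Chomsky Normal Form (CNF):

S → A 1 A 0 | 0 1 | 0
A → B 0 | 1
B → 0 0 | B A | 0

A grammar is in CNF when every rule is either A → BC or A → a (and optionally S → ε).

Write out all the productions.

T1 → 1; T0 → 0; S → 0; A → 1; B → 0; S → A X0; X0 → T1 X1; X1 → A T0; S → T0 T1; A → B T0; B → T0 T0; B → B A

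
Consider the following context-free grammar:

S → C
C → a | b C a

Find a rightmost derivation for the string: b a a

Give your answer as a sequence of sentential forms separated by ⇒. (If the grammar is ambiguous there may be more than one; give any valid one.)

S ⇒ C ⇒ b C a ⇒ b a a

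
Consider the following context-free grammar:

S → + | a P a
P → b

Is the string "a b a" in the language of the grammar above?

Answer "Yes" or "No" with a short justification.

Yes - a valid derivation exists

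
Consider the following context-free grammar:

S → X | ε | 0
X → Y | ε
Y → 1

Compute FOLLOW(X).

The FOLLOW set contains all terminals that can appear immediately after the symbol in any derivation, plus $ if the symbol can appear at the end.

We compute FOLLOW(X) using the standard algorithm.
FOLLOW(S) starts with {$}.
FIRST(S) = {0, 1, ε}
FIRST(X) = {1, ε}
FIRST(Y) = {1}
FOLLOW(S) = {$}
FOLLOW(X) = {$}
FOLLOW(Y) = {$}
Therefore, FOLLOW(X) = {$}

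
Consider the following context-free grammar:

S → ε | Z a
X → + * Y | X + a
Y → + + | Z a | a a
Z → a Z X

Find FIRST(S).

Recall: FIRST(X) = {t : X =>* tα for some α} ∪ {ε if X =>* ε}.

We compute FIRST(S) using the standard algorithm.
FIRST(S) = {a, ε}
FIRST(X) = {+}
FIRST(Y) = {+, a}
FIRST(Z) = {a}
Therefore, FIRST(S) = {a, ε}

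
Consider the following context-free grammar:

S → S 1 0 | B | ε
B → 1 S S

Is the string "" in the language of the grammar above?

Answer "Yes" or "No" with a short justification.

Yes - a valid derivation exists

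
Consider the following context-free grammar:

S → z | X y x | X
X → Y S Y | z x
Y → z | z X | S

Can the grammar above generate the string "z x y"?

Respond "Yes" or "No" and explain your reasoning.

No - no valid derivation exists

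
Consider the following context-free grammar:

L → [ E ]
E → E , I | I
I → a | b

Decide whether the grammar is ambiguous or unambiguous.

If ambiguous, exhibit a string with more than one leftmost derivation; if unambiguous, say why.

Unambiguous - every string in the language has a unique leftmost derivation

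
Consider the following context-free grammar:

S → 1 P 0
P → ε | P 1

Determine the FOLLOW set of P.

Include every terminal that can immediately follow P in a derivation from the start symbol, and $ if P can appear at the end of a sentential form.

We compute FOLLOW(P) using the standard algorithm.
FOLLOW(S) starts with {$}.
FIRST(P) = {1, ε}
FIRST(S) = {1}
FOLLOW(P) = {0, 1}
FOLLOW(S) = {$}
Therefore, FOLLOW(P) = {0, 1}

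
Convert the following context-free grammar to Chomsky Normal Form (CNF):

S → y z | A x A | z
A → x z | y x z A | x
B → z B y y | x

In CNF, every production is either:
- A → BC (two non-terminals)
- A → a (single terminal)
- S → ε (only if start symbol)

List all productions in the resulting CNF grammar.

TY → y; TZ → z; TX → x; S → z; A → x; B → x; S → TY TZ; S → A X0; X0 → TX A; A → TX TZ; A → TY X1; X1 → TX X2; X2 → TZ A; B → TZ X3; X3 → B X4; X4 → TY TY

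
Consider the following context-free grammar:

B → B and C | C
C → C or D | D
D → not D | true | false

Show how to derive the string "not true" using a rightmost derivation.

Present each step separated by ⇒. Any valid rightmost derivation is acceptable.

B ⇒ C ⇒ D ⇒ not D ⇒ not true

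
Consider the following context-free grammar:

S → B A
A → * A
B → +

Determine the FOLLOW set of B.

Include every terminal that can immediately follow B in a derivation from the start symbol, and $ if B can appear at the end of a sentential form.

We compute FOLLOW(B) using the standard algorithm.
FOLLOW(S) starts with {$}.
FIRST(A) = {*}
FIRST(B) = {+}
FIRST(S) = {+}
FOLLOW(A) = {$}
FOLLOW(B) = {*}
FOLLOW(S) = {$}
Therefore, FOLLOW(B) = {*}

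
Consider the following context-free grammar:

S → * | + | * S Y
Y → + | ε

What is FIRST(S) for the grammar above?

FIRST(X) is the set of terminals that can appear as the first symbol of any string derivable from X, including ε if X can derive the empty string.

We compute FIRST(S) using the standard algorithm.
FIRST(S) = {*, +}
FIRST(Y) = {+, ε}
Therefore, FIRST(S) = {*, +}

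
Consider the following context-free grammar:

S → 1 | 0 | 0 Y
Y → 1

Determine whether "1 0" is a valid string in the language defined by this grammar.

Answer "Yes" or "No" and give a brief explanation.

No - no valid derivation exists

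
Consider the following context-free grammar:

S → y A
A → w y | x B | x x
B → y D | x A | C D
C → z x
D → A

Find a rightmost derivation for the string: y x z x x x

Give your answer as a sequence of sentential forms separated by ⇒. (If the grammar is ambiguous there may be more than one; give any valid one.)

S ⇒ y A ⇒ y x B ⇒ y x C D ⇒ y x C A ⇒ y x C x x ⇒ y x z x x x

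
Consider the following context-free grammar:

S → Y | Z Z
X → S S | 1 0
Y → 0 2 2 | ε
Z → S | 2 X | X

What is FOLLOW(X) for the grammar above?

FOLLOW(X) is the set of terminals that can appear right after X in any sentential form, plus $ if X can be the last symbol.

We compute FOLLOW(X) using the standard algorithm.
FOLLOW(S) starts with {$}.
FIRST(S) = {0, 1, 2, ε}
FIRST(X) = {0, 1, 2, ε}
FIRST(Y) = {0, ε}
FIRST(Z) = {0, 1, 2, ε}
FOLLOW(S) = {$, 0, 1, 2}
FOLLOW(X) = {$, 0, 1, 2}
FOLLOW(Y) = {$, 0, 1, 2}
FOLLOW(Z) = {$, 0, 1, 2}
Therefore, FOLLOW(X) = {$, 0, 1, 2}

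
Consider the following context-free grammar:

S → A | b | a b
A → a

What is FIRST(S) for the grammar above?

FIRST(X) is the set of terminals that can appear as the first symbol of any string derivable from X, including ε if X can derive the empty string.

We compute FIRST(S) using the standard algorithm.
FIRST(A) = {a}
FIRST(S) = {a, b}
Therefore, FIRST(S) = {a, b}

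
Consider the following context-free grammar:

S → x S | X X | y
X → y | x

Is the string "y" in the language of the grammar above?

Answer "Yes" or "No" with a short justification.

Yes - a valid derivation exists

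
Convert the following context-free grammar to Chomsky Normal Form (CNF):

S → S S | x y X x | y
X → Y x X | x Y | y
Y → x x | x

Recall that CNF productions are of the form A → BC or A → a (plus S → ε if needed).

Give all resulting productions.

TX → x; TY → y; S → y; X → y; Y → x; S → S S; S → TX X0; X0 → TY X1; X1 → X TX; X → Y X2; X2 → TX X; X → TX Y; Y → TX TX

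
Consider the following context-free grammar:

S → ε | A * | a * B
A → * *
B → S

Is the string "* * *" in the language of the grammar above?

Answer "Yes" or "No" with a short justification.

Yes - a valid derivation exists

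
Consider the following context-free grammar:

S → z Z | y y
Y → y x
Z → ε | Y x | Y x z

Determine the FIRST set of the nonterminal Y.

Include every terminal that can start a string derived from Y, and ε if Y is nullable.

We compute FIRST(Y) using the standard algorithm.
FIRST(S) = {y, z}
FIRST(Y) = {y}
FIRST(Z) = {y, ε}
Therefore, FIRST(Y) = {y}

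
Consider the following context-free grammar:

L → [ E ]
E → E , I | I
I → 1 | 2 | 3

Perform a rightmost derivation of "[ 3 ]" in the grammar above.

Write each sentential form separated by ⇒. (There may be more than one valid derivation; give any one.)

L ⇒ [ E ] ⇒ [ I ] ⇒ [ 3 ]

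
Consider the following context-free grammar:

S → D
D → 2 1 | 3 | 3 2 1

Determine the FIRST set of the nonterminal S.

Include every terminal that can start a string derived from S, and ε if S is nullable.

We compute FIRST(S) using the standard algorithm.
FIRST(D) = {2, 3}
FIRST(S) = {2, 3}
Therefore, FIRST(S) = {2, 3}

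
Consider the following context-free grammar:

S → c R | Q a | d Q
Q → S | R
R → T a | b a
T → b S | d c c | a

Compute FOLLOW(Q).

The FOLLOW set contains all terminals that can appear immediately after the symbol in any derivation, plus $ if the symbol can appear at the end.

We compute FOLLOW(Q) using the standard algorithm.
FOLLOW(S) starts with {$}.
FIRST(Q) = {a, b, c, d}
FIRST(R) = {a, b, d}
FIRST(S) = {a, b, c, d}
FIRST(T) = {a, b, d}
FOLLOW(Q) = {$, a}
FOLLOW(R) = {$, a}
FOLLOW(S) = {$, a}
FOLLOW(T) = {a}
Therefore, FOLLOW(Q) = {$, a}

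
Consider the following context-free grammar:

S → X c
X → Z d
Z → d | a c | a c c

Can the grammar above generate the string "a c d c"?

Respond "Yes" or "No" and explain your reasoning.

Yes - a valid derivation exists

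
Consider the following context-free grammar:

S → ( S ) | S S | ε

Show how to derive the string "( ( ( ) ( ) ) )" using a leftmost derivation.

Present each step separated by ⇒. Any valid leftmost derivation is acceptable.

S ⇒ ( S ) ⇒ ( ( S ) ) ⇒ ( ( S S ) ) ⇒ ( ( ( S ) S ) ) ⇒ ( ( ( ) S ) ) ⇒ ( ( ( ) ( S ) ) ) ⇒ ( ( ( ) ( ) ) )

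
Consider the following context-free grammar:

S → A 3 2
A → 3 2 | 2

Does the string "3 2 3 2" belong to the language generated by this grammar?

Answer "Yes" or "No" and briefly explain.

Yes - a valid derivation exists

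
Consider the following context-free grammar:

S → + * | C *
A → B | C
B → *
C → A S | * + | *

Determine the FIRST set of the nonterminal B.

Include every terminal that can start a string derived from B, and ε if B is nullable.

We compute FIRST(B) using the standard algorithm.
FIRST(A) = {*}
FIRST(B) = {*}
FIRST(C) = {*}
FIRST(S) = {*, +}
Therefore, FIRST(B) = {*}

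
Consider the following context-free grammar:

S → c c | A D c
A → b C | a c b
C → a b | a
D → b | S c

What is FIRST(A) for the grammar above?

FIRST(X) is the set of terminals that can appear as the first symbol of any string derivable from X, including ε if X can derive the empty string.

We compute FIRST(A) using the standard algorithm.
FIRST(A) = {a, b}
FIRST(C) = {a}
FIRST(D) = {a, b, c}
FIRST(S) = {a, b, c}
Therefore, FIRST(A) = {a, b}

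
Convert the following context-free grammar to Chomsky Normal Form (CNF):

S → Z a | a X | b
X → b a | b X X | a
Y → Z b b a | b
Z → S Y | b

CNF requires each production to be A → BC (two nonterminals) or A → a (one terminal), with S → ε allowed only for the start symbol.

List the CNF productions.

TA → a; S → b; TB → b; X → a; Y → b; Z → b; S → Z TA; S → TA X; X → TB TA; X → TB X0; X0 → X X; Y → Z X1; X1 → TB X2; X2 → TB TA; Z → S Y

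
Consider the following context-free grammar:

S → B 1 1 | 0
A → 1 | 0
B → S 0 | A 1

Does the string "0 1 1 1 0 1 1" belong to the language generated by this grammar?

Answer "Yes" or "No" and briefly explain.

Yes - a valid derivation exists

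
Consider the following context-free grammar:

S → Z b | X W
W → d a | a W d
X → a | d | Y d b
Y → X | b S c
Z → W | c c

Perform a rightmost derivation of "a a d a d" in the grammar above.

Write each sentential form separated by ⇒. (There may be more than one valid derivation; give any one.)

S ⇒ X W ⇒ X a W d ⇒ X a d a d ⇒ a a d a d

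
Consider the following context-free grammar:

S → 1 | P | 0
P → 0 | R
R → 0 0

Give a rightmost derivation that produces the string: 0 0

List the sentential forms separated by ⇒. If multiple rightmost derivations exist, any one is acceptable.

S ⇒ P ⇒ R ⇒ 0 0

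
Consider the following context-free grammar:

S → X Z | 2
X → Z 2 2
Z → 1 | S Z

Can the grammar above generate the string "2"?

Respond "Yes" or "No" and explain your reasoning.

Yes - a valid derivation exists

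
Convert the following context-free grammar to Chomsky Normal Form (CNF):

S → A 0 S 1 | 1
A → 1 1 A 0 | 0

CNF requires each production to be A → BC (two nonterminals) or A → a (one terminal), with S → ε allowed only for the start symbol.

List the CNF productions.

T0 → 0; T1 → 1; S → 1; A → 0; S → A X0; X0 → T0 X1; X1 → S T1; A → T1 X2; X2 → T1 X3; X3 → A T0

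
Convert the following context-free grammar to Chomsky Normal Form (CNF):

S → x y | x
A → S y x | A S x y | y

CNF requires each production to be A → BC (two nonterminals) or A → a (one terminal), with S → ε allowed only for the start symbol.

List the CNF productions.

TX → x; TY → y; S → x; A → y; S → TX TY; A → S X0; X0 → TY TX; A → A X1; X1 → S X2; X2 → TX TY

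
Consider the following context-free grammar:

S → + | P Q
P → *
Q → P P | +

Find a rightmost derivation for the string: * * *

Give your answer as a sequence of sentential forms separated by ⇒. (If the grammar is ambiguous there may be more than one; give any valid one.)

S ⇒ P Q ⇒ P P P ⇒ P P * ⇒ P * * ⇒ * * *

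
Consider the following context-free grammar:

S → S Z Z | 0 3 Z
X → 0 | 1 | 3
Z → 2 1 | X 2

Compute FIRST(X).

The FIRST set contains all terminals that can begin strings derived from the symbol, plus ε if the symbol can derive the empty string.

We compute FIRST(X) using the standard algorithm.
FIRST(S) = {0}
FIRST(X) = {0, 1, 3}
FIRST(Z) = {0, 1, 2, 3}
Therefore, FIRST(X) = {0, 1, 3}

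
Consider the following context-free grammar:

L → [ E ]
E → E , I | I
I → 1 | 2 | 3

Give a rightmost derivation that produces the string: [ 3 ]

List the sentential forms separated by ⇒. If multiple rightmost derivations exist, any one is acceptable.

L ⇒ [ E ] ⇒ [ I ] ⇒ [ 3 ]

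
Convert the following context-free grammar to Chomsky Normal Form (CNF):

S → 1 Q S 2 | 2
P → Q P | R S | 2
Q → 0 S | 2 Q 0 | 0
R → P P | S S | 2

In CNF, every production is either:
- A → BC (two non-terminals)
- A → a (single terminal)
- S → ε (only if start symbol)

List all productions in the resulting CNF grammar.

T1 → 1; T2 → 2; S → 2; P → 2; T0 → 0; Q → 0; R → 2; S → T1 X0; X0 → Q X1; X1 → S T2; P → Q P; P → R S; Q → T0 S; Q → T2 X2; X2 → Q T0; R → P P; R → S S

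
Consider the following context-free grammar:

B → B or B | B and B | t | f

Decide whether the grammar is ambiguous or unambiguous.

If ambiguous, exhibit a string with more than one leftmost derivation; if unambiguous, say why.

Ambiguous - the string 'f or f and t' has two distinct leftmost derivations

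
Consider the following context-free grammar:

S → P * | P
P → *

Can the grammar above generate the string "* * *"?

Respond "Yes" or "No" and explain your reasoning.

No - no valid derivation exists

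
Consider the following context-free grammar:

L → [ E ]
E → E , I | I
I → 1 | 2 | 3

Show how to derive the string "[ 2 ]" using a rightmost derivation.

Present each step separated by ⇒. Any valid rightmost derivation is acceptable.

L ⇒ [ E ] ⇒ [ I ] ⇒ [ 2 ]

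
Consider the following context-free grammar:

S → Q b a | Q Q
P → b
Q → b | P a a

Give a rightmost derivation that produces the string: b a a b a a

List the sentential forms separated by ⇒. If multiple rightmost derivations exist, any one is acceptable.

S ⇒ Q Q ⇒ Q P a a ⇒ Q b a a ⇒ P a a b a a ⇒ b a a b a a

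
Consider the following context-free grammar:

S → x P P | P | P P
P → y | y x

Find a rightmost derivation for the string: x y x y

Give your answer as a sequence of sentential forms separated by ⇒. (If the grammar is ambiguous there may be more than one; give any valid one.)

S ⇒ x P P ⇒ x P y ⇒ x y x y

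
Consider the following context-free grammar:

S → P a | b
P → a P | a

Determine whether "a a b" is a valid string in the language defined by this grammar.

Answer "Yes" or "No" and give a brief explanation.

No - no valid derivation exists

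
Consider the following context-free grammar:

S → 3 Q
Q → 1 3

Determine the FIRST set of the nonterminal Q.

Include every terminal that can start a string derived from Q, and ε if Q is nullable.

We compute FIRST(Q) using the standard algorithm.
FIRST(Q) = {1}
FIRST(S) = {3}
Therefore, FIRST(Q) = {1}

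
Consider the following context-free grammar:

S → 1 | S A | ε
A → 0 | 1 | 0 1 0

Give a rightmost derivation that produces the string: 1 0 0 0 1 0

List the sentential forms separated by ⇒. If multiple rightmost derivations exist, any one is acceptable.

S ⇒ S A ⇒ S 0 1 0 ⇒ S A 0 1 0 ⇒ S 0 0 1 0 ⇒ S A 0 0 1 0 ⇒ S 0 0 0 1 0 ⇒ 1 0 0 0 1 0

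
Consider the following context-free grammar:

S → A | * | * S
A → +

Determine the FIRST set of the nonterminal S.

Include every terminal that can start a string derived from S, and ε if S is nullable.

We compute FIRST(S) using the standard algorithm.
FIRST(A) = {+}
FIRST(S) = {*, +}
Therefore, FIRST(S) = {*, +}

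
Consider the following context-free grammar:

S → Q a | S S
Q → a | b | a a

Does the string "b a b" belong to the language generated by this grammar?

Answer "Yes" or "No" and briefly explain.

No - no valid derivation exists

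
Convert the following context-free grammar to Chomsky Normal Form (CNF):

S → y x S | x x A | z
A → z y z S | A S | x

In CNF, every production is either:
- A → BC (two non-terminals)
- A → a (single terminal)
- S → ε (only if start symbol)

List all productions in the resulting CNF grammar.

TY → y; TX → x; S → z; TZ → z; A → x; S → TY X0; X0 → TX S; S → TX X1; X1 → TX A; A → TZ X2; X2 → TY X3; X3 → TZ S; A → A S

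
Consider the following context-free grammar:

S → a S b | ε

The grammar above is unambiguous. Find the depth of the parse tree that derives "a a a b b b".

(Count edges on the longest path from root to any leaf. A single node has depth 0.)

4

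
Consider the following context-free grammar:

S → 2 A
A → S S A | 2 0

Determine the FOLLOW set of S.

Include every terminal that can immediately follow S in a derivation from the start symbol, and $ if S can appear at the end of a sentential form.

We compute FOLLOW(S) using the standard algorithm.
FOLLOW(S) starts with {$}.
FIRST(A) = {2}
FIRST(S) = {2}
FOLLOW(A) = {$, 2}
FOLLOW(S) = {$, 2}
Therefore, FOLLOW(S) = {$, 2}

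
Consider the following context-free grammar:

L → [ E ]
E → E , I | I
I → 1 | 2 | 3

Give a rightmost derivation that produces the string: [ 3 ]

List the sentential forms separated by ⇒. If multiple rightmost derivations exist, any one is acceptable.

L ⇒ [ E ] ⇒ [ I ] ⇒ [ 3 ]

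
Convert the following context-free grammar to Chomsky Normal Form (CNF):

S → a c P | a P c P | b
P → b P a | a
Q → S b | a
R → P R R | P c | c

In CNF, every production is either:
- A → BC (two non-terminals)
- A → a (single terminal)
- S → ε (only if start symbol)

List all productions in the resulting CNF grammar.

TA → a; TC → c; S → b; TB → b; P → a; Q → a; R → c; S → TA X0; X0 → TC P; S → TA X1; X1 → P X2; X2 → TC P; P → TB X3; X3 → P TA; Q → S TB; R → P X4; X4 → R R; R → P TC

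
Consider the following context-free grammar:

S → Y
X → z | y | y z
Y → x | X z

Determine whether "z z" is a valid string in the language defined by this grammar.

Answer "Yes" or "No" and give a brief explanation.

Yes - a valid derivation exists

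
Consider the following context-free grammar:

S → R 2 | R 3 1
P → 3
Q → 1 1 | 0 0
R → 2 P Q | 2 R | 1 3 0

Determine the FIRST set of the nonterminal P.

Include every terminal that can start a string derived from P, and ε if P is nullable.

We compute FIRST(P) using the standard algorithm.
FIRST(P) = {3}
FIRST(Q) = {0, 1}
FIRST(R) = {1, 2}
FIRST(S) = {1, 2}
Therefore, FIRST(P) = {3}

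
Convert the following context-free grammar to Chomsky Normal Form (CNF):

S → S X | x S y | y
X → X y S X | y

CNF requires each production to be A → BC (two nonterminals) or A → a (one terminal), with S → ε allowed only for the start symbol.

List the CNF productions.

TX → x; TY → y; S → y; X → y; S → S X; S → TX X0; X0 → S TY; X → X X1; X1 → TY X2; X2 → S X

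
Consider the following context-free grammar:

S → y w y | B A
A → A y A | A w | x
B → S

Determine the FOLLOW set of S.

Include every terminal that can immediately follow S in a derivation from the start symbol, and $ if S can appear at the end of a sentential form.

We compute FOLLOW(S) using the standard algorithm.
FOLLOW(S) starts with {$}.
FIRST(A) = {x}
FIRST(B) = {y}
FIRST(S) = {y}
FOLLOW(A) = {$, w, x, y}
FOLLOW(B) = {x}
FOLLOW(S) = {$, x}
Therefore, FOLLOW(S) = {$, x}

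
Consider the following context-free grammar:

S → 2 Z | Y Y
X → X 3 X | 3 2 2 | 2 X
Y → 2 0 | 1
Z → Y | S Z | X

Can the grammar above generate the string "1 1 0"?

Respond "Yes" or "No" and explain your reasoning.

No - no valid derivation exists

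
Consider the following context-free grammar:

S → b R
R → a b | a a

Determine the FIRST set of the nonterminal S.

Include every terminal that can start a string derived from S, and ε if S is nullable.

We compute FIRST(S) using the standard algorithm.
FIRST(R) = {a}
FIRST(S) = {b}
Therefore, FIRST(S) = {b}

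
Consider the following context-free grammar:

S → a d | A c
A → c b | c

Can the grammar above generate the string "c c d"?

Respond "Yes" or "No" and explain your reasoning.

No - no valid derivation exists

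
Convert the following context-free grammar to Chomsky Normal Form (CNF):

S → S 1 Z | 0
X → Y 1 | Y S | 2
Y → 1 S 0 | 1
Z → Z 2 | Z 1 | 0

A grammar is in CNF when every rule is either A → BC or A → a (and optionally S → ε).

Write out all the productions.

T1 → 1; S → 0; X → 2; T0 → 0; Y → 1; T2 → 2; Z → 0; S → S X0; X0 → T1 Z; X → Y T1; X → Y S; Y → T1 X1; X1 → S T0; Z → Z T2; Z → Z T1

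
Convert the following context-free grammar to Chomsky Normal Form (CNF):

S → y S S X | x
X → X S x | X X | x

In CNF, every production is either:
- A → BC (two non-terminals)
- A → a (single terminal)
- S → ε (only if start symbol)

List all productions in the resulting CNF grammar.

TY → y; S → x; TX → x; X → x; S → TY X0; X0 → S X1; X1 → S X; X → X X2; X2 → S TX; X → X X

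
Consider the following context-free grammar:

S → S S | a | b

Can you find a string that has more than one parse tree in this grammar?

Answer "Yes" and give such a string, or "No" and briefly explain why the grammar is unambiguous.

Yes - the string 'a a a b b' has two distinct parse trees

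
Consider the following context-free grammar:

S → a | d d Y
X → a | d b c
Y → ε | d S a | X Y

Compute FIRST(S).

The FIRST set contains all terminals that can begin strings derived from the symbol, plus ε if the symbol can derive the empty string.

We compute FIRST(S) using the standard algorithm.
FIRST(S) = {a, d}
FIRST(X) = {a, d}
FIRST(Y) = {a, d, ε}
Therefore, FIRST(S) = {a, d}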